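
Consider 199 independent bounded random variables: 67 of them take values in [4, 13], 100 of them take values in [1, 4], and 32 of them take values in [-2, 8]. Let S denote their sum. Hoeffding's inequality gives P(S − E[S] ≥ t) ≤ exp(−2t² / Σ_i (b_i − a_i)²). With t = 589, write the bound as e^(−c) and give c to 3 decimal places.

72.829

Σ(b_i − a_i)² = 67·9² + 100·3² + 32·10² = 9527.
c = 2t² / 9527 = 2·589² / 9527 = 72.8290.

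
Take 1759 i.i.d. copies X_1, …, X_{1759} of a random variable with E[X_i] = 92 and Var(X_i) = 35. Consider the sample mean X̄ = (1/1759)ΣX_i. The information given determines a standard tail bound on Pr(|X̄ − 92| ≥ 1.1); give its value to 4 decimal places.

With mean and variance of each term known, Chebyshev's inequality bounds the deviation of the sum (or sample mean).
Var(X̄) = Var(X_i)/n = 35/1759 = 0.019898.
Chebyshev: Pr(|X̄ − 92| ≥ 1.1) ≤ Var(X̄)/(1.1)² = 35/(1759·1.1²) = 0.0164.

0.0164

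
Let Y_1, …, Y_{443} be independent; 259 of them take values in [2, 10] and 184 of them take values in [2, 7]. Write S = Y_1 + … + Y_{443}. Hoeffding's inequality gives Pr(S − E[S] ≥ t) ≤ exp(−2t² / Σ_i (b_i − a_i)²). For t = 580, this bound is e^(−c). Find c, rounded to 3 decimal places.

31.772

Σ(b_i − a_i)² = 259·8² + 184·5² = 21176.
c = 2t² / 21176 = 2·580² / 21176 = 31.7718.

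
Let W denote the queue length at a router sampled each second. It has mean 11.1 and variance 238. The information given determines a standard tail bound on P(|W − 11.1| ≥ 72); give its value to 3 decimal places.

0.046

Mean and variance are known, so Chebyshev's inequality applies.
Chebyshev: P(|W − μ| ≥ t) ≤ Var(W)/t².
Bound = 238 / 5184 = 0.0459.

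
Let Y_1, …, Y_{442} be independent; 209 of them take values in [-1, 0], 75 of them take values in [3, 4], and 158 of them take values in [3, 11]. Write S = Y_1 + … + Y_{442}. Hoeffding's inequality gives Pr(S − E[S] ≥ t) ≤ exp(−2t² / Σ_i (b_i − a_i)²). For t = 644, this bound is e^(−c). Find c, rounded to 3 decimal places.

79.788

Σ(b_i − a_i)² = 209·1² + 75·1² + 158·8² = 10396.
c = 2t² / 10396 = 2·644² / 10396 = 79.7876.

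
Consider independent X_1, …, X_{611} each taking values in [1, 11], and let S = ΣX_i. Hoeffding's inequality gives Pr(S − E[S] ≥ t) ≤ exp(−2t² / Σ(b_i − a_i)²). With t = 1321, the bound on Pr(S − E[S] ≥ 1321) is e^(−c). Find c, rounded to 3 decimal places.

57.121

Σ(b_i − a_i)² = 611·(10)² = 61100.
c = 2t²/61100 = 2·1321²/61100 = 57.1208.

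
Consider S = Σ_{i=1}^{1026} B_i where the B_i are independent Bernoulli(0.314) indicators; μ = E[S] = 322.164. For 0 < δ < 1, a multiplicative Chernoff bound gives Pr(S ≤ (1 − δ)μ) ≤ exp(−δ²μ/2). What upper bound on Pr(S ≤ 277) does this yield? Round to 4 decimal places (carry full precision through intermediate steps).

0.0422

Write 277 = (1 − δ)μ, so δ = 1 − 277/322.164 = 0.1401895…
Then the exponent is δ²μ/2 = (μ − 277)²/(2μ) = 3.165759.
Bound = exp(−3.165759) = 0.04218.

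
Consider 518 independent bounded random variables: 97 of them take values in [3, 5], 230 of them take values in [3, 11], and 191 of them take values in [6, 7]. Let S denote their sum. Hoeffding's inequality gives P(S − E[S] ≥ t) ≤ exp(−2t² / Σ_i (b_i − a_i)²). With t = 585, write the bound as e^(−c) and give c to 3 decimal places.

Σ(b_i − a_i)² = 97·2² + 230·8² + 191·1² = 15299.
c = 2t² / 15299 = 2·585² / 15299 = 44.7382.

44.738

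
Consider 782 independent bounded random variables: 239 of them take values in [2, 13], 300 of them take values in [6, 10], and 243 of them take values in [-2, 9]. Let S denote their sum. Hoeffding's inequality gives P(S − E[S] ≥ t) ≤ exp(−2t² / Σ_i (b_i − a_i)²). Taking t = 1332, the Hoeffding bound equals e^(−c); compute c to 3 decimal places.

56.216

Σ(b_i − a_i)² = 239·11² + 300·4² + 243·11² = 63122.
c = 2t² / 63122 = 2·1332² / 63122 = 56.2157.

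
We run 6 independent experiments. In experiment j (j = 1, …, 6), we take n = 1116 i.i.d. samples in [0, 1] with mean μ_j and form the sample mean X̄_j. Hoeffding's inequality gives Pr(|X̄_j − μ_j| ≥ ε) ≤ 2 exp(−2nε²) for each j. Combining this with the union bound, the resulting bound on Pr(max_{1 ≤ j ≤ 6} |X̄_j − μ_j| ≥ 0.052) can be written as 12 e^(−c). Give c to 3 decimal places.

Union bound over the 6 events: Pr(max_{1 ≤ j ≤ 6} |X̄_j − μ_j| ≥ 0.052) ≤ 6·2·exp(−2nε²) = 12 exp(−2·1116·0.052²).
So c = 2·1116·0.052² = 6.0353.

6.035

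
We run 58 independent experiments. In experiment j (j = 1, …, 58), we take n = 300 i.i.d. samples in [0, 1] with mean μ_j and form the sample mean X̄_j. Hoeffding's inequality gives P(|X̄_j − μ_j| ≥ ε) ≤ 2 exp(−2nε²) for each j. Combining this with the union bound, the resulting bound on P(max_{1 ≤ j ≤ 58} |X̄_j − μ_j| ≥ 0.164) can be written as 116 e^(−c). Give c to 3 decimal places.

Union bound over the 58 events: P(max_{1 ≤ j ≤ 58} |X̄_j − μ_j| ≥ 0.164) ≤ 58·2·exp(−2nε²) = 116 exp(−2·300·0.164²).
So c = 2·300·0.164² = 16.1376.

16.138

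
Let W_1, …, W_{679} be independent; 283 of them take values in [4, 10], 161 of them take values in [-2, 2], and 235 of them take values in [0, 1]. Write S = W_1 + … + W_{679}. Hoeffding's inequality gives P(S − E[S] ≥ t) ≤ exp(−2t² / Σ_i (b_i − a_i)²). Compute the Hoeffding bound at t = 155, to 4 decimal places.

Σ(b_i − a_i)² = 283·6² + 161·4² + 235·1² = 12999.
Exponent = 2·155² / 12999 = 3.69644.
Bound = exp(−3.69644) = 0.02481.

0.0248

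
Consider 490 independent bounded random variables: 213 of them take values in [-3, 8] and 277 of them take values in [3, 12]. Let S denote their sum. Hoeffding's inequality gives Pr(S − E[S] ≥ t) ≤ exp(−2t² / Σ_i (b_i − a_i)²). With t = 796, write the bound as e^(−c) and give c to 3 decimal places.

Σ(b_i − a_i)² = 213·11² + 277·9² = 48210.
c = 2t² / 48210 = 2·796² / 48210 = 26.2857.

26.286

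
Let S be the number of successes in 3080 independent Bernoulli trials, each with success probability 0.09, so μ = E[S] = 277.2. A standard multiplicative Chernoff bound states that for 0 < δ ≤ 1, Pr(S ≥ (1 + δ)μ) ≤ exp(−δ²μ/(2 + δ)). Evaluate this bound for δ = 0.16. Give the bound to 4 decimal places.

0.0374

Exponent = δ²μ/(2 + δ) = 0.16²·277.2/2.16 = 3.2853.
Bound = exp(−3.2853) = 0.03743.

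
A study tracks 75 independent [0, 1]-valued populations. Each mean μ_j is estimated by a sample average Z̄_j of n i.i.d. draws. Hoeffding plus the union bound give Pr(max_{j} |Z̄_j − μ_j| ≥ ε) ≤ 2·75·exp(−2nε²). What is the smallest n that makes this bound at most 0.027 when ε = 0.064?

1053

Need 2·75·exp(−2nε²) ≤ 0.027, i.e. exp(−2nε²) ≤ 0.027/150.
So 2nε² ≥ ln(150/0.027) = 8.622554.
Hence n ≥ 8.622554/(2·0.064²) = 1052.558.
The smallest integer n is 1053.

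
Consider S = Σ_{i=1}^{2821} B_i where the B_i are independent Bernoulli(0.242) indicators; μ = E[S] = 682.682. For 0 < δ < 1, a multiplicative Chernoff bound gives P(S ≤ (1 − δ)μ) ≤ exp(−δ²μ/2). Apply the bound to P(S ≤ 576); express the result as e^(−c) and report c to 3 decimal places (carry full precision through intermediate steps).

Write 576 = (1 − δ)μ, so δ = 1 − 576/682.682 = 0.156269…
Then the exponent is δ²μ/2 = (μ − 576)²/(2μ) = 8.335542.

8.336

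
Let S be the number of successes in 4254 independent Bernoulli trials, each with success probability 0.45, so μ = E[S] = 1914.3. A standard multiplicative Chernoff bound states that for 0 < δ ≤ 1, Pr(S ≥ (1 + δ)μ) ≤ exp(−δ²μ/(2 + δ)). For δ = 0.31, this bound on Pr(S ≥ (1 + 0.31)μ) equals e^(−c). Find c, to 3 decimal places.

79.638

c = δ²μ/(2 + δ) = 0.31²·1914.3/(2 + 0.31) = 79.6382.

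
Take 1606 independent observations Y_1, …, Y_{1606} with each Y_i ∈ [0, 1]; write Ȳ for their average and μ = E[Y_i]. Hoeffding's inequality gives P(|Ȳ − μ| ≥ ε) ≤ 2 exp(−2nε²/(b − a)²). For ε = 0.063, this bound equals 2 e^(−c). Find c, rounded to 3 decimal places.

c = 2nε²/(b − a)² = 2·1606·0.063² / 1² = 12.7484.

12.748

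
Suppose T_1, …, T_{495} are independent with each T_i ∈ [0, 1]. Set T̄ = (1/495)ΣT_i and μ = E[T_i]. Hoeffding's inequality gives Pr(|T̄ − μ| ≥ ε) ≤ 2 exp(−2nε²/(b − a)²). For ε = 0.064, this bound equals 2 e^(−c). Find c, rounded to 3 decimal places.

4.055

c = 2nε²/(b − a)² = 2·495·0.064² / 1² = 4.0550.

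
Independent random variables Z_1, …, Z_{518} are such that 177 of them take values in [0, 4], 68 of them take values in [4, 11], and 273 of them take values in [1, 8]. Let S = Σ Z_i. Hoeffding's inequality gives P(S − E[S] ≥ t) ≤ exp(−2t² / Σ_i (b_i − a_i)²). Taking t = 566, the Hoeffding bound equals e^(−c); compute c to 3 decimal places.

Σ(b_i − a_i)² = 177·4² + 68·7² + 273·7² = 19541.
c = 2t² / 19541 = 2·566² / 19541 = 32.7881.

32.788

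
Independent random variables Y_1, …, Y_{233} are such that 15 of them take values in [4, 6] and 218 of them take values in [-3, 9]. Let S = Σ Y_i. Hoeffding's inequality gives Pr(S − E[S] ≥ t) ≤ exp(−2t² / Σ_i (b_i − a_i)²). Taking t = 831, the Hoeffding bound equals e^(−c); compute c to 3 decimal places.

43.912

Σ(b_i − a_i)² = 15·2² + 218·12² = 31452.
c = 2t² / 31452 = 2·831² / 31452 = 43.9121.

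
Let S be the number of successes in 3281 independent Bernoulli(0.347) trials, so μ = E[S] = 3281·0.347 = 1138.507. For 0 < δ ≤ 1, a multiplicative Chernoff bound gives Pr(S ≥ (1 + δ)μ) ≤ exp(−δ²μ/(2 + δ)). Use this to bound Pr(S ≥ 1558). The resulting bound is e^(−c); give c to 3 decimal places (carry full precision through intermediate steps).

65.260

Write 1558 = (1 + δ)μ, so δ = 1558/1138.507 − 1 = 0.3684589…
Then the exponent is δ²μ/(2 + δ) = (1558 − μ)² / (μ·(2 + δ)) = 65.260122.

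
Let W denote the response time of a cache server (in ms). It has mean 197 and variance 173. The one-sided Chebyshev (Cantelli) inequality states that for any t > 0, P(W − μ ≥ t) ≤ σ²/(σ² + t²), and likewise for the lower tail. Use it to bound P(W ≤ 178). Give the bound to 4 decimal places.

0.3240

Here σ² = 173 and t = 19, so σ² + t² = 534.
Cantelli's bound: 173/534 = 0.3240.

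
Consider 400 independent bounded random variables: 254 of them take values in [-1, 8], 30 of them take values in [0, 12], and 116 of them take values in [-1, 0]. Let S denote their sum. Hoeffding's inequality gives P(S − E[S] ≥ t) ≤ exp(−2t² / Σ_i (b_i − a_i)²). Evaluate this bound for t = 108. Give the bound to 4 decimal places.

0.3935

Σ(b_i − a_i)² = 254·9² + 30·12² + 116·1² = 25010.
Exponent = 2·108² / 25010 = 0.93275.
Bound = exp(−0.93275) = 0.39347.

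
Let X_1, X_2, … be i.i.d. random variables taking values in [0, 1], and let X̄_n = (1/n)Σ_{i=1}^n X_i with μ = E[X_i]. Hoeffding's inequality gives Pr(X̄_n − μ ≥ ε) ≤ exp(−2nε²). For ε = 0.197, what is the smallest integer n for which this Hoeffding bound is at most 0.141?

Require exp(−2nε²) ≤ 0.141, i.e. 2nε² ≥ ln(1/0.141) = 1.958995.
So n ≥ 1.958995 / (2·0.197²) = 25.239.
The smallest integer n is 26.

26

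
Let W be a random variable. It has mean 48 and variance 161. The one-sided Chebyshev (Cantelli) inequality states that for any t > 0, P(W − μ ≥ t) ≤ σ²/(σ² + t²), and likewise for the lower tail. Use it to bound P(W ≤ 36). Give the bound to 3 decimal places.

0.528

Here σ² = 161 and t = 12, so σ² + t² = 305.
Cantelli's bound: 161/305 = 0.5279.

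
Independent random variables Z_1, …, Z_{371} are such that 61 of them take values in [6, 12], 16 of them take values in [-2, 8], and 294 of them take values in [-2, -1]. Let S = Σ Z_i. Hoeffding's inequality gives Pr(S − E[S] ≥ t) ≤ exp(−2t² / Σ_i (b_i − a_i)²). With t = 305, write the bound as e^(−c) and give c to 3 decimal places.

45.489

Σ(b_i − a_i)² = 61·6² + 16·10² + 294·1² = 4090.
c = 2t² / 4090 = 2·305² / 4090 = 45.4890.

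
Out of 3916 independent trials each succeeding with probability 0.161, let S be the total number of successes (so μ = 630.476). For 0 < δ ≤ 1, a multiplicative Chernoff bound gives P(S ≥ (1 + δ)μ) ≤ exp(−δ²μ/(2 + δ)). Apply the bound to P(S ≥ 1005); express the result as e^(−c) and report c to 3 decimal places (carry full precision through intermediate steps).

85.766

Write 1005 = (1 + δ)μ, so δ = 1005/630.476 − 1 = 0.5940337…
Then the exponent is δ²μ/(2 + δ) = (1005 − μ)² / (μ·(2 + δ)) = 85.765995.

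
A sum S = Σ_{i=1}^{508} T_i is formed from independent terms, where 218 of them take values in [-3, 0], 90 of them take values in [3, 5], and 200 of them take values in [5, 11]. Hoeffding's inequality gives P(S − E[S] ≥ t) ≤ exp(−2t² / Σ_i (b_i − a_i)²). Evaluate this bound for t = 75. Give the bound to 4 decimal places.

Σ(b_i − a_i)² = 218·3² + 90·2² + 200·6² = 9522.
Exponent = 2·75² / 9522 = 1.18147.
Bound = exp(−1.18147) = 0.30683.

0.3068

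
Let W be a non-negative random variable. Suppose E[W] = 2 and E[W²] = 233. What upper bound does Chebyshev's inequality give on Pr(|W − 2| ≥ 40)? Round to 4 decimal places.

Var(W) = E[W²] − (E[W])² = 233 − 4 = 229.
Chebyshev's inequality: Pr(|W − μ| ≥ t) ≤ Var(W)/t² = 229/1600 = 0.1431.

0.1431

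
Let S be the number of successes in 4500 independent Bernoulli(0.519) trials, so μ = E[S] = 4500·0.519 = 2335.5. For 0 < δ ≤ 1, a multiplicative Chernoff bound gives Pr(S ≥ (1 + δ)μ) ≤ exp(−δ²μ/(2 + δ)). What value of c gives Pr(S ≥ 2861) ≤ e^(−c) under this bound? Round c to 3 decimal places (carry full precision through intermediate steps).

53.142

Write 2861 = (1 + δ)μ, so δ = 2861/2335.5 − 1 = 0.2250054…
Then the exponent is δ²μ/(2 + δ) = (2861 − μ)² / (μ·(2 + δ)) = 53.141586.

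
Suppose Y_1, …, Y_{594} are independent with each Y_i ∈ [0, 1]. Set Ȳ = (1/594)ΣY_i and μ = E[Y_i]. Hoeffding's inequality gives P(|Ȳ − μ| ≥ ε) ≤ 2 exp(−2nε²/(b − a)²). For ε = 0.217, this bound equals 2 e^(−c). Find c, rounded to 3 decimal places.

c = 2nε²/(b − a)² = 2·594·0.217² / 1² = 55.9417.

55.942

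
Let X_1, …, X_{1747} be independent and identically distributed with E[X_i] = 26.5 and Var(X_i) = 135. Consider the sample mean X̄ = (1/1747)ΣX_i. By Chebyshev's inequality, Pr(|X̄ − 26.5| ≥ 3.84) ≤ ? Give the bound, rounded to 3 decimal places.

Var(X̄) = Var(X_i)/n = 135/1747 = 0.077275.
Chebyshev: Pr(|X̄ − 26.5| ≥ 3.84) ≤ Var(X̄)/(3.84)² = 135/(1747·3.84²) = 0.0052.

0.005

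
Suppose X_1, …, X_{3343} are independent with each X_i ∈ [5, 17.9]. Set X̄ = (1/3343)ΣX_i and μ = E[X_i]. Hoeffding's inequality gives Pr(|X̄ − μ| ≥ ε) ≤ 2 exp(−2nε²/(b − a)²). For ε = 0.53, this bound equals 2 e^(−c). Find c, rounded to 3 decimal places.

c = 2nε²/(b − a)² = 2·3343·0.53² / 12.9² = 11.2860.

11.286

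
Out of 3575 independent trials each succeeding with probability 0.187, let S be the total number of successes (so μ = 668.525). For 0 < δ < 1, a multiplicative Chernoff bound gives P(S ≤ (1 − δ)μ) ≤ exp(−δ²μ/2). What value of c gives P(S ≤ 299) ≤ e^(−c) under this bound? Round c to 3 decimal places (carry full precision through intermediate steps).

102.127

Write 299 = (1 − δ)μ, so δ = 1 − 299/668.525 = 0.5527467…
Then the exponent is δ²μ/2 = (μ − 299)²/(2μ) = 102.126866.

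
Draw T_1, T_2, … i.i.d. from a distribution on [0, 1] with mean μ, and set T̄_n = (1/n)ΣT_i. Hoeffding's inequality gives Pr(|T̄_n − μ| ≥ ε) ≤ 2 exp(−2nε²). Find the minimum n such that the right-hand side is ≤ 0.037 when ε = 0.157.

Require 2·exp(−2nε²) ≤ 0.037, i.e. 2nε² ≥ ln(2/0.037) = 3.989985.
So n ≥ 3.989985 / (2·0.157²) = 80.936.
The smallest integer n is 81.

81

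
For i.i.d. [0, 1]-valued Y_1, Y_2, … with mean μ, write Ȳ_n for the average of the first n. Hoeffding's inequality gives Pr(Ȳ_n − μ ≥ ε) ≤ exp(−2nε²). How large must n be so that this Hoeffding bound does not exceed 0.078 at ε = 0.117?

94

Require exp(−2nε²) ≤ 0.078, i.e. 2nε² ≥ ln(1/0.078) = 2.551046.
So n ≥ 2.551046 / (2·0.117²) = 93.179.
The smallest integer n is 94.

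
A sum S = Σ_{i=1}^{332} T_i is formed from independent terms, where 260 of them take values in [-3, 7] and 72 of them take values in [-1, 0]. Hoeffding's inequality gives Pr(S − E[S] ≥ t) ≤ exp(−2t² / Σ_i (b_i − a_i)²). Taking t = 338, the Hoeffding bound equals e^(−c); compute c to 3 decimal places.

8.764

Σ(b_i − a_i)² = 260·10² + 72·1² = 26072.
c = 2t² / 26072 = 2·338² / 26072 = 8.7637.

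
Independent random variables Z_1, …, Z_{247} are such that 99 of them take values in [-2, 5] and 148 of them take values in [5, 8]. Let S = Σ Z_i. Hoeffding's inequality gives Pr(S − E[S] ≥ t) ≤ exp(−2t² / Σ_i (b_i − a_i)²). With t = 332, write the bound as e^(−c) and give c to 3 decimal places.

35.654

Σ(b_i − a_i)² = 99·7² + 148·3² = 6183.
c = 2t² / 6183 = 2·332² / 6183 = 35.6539.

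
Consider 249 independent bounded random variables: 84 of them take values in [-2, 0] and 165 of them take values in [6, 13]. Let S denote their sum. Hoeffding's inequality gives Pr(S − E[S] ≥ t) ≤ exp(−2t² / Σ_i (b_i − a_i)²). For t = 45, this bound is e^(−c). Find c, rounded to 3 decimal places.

Σ(b_i − a_i)² = 84·2² + 165·7² = 8421.
c = 2t² / 8421 = 2·45² / 8421 = 0.4809.

0.481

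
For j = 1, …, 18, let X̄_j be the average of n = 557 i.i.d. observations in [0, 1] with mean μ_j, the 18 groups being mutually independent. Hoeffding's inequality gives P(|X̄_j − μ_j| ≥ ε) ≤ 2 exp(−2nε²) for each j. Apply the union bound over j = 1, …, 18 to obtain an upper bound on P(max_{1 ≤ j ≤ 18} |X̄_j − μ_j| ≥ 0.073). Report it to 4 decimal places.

0.0951

Per-experiment Hoeffding bound: 2·exp(−2·557·0.073²) = 2·exp(−5.93651) = 0.0052825.
Union bound over 18 events: 18·0.0052825 = 0.09508.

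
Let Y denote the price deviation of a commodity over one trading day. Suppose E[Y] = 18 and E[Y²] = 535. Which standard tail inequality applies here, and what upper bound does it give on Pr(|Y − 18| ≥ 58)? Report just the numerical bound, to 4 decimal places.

The first two moments determine the variance, so Chebyshev's inequality is the sharpest standard bound available.
Var(Y) = E[Y²] − (E[Y])² = 535 − 324 = 211.
Chebyshev's inequality: Pr(|Y − μ| ≥ t) ≤ Var(Y)/t² = 211/3364 = 0.0627.

0.0627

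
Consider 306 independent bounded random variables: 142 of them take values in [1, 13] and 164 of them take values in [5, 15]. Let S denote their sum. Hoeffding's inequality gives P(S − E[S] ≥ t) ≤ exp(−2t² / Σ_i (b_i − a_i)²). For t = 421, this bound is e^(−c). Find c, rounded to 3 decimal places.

Σ(b_i − a_i)² = 142·12² + 164·10² = 36848.
c = 2t² / 36848 = 2·421² / 36848 = 9.6201.

9.620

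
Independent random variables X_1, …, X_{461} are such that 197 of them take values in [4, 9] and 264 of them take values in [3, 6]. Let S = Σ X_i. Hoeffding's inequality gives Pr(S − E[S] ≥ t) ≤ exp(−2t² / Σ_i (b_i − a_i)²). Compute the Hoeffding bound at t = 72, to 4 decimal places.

0.2417

Σ(b_i − a_i)² = 197·5² + 264·3² = 7301.
Exponent = 2·72² / 7301 = 1.42008.
Bound = exp(−1.42008) = 0.24169.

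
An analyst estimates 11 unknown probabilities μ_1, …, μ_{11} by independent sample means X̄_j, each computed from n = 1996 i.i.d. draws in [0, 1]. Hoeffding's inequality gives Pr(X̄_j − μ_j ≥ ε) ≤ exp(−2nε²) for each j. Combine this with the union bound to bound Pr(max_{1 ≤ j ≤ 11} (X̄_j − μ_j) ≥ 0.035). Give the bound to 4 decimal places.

Per-experiment Hoeffding bound: exp(−2·1996·0.035²) = exp(−4.89020) = 0.0075199.
Union bound over 11 events: 11·0.0075199 = 0.08272.

0.0827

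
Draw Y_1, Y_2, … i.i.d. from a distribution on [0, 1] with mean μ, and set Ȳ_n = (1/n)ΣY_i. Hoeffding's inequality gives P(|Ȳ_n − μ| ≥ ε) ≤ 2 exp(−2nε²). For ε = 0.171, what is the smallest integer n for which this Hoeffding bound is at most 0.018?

81

Require 2·exp(−2nε²) ≤ 0.018, i.e. 2nε² ≥ ln(2/0.018) = 4.710531.
So n ≥ 4.710531 / (2·0.171²) = 80.547.
The smallest integer n is 81.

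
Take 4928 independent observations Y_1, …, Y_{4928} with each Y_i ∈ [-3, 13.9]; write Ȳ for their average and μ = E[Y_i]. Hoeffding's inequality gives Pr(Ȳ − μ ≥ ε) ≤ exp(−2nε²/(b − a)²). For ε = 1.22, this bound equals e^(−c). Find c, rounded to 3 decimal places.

c = 2nε²/(b − a)² = 2·4928·1.22² / 16.9² = 51.3626.

51.363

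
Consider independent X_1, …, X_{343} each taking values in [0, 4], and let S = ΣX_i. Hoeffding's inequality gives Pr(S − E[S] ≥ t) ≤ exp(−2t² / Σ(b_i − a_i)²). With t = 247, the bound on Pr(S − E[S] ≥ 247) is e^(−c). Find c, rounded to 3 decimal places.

22.234

Σ(b_i − a_i)² = 343·(4)² = 5488.
c = 2t²/5488 = 2·247²/5488 = 22.2336.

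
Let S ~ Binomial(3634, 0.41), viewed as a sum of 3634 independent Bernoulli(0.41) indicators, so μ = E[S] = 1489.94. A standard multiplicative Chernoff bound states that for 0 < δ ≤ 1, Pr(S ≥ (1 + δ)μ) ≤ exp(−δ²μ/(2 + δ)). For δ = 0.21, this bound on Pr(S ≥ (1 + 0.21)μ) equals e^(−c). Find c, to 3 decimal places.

29.731

c = δ²μ/(2 + δ) = 0.21²·1489.94/(2 + 0.21) = 29.7314.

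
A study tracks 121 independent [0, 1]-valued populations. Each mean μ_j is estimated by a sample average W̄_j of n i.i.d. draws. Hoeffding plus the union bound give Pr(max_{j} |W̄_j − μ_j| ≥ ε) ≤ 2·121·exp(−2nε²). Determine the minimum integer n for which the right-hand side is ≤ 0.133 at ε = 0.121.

Need 2·121·exp(−2nε²) ≤ 0.133, i.e. exp(−2nε²) ≤ 0.133/242.
So 2nε² ≥ ln(242/0.133) = 7.506344.
Hence n ≥ 7.506344/(2·0.121²) = 256.347.
The smallest integer n is 257.

257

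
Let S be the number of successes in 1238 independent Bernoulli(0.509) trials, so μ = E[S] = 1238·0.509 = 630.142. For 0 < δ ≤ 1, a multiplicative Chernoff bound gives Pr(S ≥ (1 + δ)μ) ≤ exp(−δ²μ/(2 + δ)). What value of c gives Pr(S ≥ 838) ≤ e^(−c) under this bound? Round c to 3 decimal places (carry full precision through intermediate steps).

29.428

Write 838 = (1 + δ)μ, so δ = 838/630.142 − 1 = 0.329859…
Then the exponent is δ²μ/(2 + δ) = (838 − μ)² / (μ·(2 + δ)) = 29.428317.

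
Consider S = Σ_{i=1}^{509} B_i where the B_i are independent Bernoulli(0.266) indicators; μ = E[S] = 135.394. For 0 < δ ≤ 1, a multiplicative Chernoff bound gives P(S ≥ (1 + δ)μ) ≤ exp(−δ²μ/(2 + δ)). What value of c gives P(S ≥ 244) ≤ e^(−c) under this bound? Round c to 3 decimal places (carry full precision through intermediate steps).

31.090

Write 244 = (1 + δ)μ, so δ = 244/135.394 − 1 = 0.8021478…
Then the exponent is δ²μ/(2 + δ) = (244 − μ)² / (μ·(2 + δ)) = 31.089746.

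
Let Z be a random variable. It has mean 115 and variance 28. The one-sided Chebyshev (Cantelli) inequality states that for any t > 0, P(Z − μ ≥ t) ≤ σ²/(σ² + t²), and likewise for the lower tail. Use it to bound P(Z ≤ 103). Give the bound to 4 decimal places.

Here σ² = 28 and t = 12, so σ² + t² = 172.
Cantelli's bound: 28/172 = 0.1628.

0.1628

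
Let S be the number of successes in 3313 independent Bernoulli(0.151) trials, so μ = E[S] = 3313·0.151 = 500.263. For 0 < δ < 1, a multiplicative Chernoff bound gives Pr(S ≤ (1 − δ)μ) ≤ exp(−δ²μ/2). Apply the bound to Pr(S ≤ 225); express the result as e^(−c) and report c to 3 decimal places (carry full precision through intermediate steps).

Write 225 = (1 − δ)μ, so δ = 1 − 225/500.263 = 0.5502366…
Then the exponent is δ²μ/2 = (μ − 225)²/(2μ) = 75.729885.

75.730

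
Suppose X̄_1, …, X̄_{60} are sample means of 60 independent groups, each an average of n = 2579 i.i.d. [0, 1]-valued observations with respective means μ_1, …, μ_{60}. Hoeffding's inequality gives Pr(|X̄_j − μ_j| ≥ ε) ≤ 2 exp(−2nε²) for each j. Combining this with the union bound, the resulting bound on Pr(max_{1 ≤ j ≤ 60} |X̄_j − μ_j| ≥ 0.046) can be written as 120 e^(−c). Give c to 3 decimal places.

Union bound over the 60 events: Pr(max_{1 ≤ j ≤ 60} |X̄_j − μ_j| ≥ 0.046) ≤ 60·2·exp(−2nε²) = 120 exp(−2·2579·0.046²).
So c = 2·2579·0.046² = 10.9143.

10.914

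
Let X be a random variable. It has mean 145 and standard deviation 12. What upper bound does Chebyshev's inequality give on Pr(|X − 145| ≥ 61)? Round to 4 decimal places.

Chebyshev: Pr(|X − μ| ≥ t) ≤ Var(X)/t².
Var(X) = σ² = 12² = 144.
Bound = 144 / 3721 = 0.0387.

0.0387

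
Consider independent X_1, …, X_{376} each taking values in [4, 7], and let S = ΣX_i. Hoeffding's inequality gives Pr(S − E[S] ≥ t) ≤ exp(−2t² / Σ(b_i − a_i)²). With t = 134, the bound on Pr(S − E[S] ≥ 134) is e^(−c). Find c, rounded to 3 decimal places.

10.612

Σ(b_i − a_i)² = 376·(3)² = 3384.
c = 2t²/3384 = 2·134²/3384 = 10.6123.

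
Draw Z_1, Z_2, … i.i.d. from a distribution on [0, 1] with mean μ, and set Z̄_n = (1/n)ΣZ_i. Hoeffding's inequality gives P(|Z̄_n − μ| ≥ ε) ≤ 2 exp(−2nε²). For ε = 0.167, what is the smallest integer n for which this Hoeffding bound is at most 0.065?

Require 2·exp(−2nε²) ≤ 0.065, i.e. 2nε² ≥ ln(2/0.065) = 3.426515.
So n ≥ 3.426515 / (2·0.167²) = 61.431.
The smallest integer n is 62.

62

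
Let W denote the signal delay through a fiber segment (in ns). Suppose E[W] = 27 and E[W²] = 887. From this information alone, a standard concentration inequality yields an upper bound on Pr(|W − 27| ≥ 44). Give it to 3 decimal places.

0.082

The first two moments determine the variance, so Chebyshev's inequality is the sharpest standard bound available.
Var(W) = E[W²] − (E[W])² = 887 − 729 = 158.
Chebyshev's inequality: Pr(|W − μ| ≥ t) ≤ Var(W)/t² = 158/1936 = 0.0816.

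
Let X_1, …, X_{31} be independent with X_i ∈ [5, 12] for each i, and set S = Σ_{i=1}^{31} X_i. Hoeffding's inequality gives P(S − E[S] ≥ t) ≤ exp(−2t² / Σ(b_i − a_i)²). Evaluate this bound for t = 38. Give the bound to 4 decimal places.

Σ(b_i − a_i)² = 31·(7)² = 1519.
Exponent = 2·38²/1519 = 1.9013.
Bound = exp(−1.9013) = 0.14938.

0.1494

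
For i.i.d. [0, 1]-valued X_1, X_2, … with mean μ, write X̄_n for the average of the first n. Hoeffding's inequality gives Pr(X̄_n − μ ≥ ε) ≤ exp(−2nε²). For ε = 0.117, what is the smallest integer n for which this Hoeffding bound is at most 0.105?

83

Require exp(−2nε²) ≤ 0.105, i.e. 2nε² ≥ ln(1/0.105) = 2.253795.
So n ≥ 2.253795 / (2·0.117²) = 82.321.
The smallest integer n is 83.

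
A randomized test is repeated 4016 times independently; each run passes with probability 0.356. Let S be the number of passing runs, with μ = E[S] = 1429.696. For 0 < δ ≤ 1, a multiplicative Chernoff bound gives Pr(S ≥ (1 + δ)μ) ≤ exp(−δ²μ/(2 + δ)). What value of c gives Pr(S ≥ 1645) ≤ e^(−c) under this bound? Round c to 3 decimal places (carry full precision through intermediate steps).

Write 1645 = (1 + δ)μ, so δ = 1645/1429.696 − 1 = 0.1505943…
Then the exponent is δ²μ/(2 + δ) = (1645 − μ)² / (μ·(2 + δ)) = 15.076551.

15.077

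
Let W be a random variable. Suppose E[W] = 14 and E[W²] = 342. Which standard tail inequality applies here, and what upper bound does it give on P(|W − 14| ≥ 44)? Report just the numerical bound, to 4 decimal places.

The first two moments determine the variance, so Chebyshev's inequality is the sharpest standard bound available.
Var(W) = E[W²] − (E[W])² = 342 − 196 = 146.
Chebyshev's inequality: P(|W − μ| ≥ t) ≤ Var(W)/t² = 146/1936 = 0.0754.

0.0754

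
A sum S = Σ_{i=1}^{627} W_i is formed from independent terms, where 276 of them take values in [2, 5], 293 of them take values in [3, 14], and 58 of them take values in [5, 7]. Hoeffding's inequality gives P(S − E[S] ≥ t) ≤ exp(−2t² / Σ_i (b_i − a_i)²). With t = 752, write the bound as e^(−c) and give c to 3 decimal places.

Σ(b_i − a_i)² = 276·3² + 293·11² + 58·2² = 38169.
c = 2t² / 38169 = 2·752² / 38169 = 29.6316.

29.632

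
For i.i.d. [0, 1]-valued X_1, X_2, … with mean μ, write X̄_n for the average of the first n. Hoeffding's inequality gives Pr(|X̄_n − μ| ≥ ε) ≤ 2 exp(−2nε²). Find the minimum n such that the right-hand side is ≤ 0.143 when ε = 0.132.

76

Require 2·exp(−2nε²) ≤ 0.143, i.e. 2nε² ≥ ln(2/0.143) = 2.638058.
So n ≥ 2.638058 / (2·0.132²) = 75.702.
The smallest integer n is 76.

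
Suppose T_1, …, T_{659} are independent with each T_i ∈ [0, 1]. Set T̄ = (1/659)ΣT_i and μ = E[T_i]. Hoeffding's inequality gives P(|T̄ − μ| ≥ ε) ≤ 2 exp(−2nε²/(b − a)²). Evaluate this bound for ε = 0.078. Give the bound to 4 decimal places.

Exponent: 2nε²/(b − a)² = 2·659·0.078² / 1² = 8.01871.
Bound = 2·exp(−8.01871) = 0.00066.

0.0007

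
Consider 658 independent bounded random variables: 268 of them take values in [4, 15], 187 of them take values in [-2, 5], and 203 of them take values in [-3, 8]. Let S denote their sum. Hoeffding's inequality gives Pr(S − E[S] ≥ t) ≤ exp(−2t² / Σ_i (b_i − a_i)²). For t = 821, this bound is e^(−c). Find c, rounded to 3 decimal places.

Σ(b_i − a_i)² = 268·11² + 187·7² + 203·11² = 66154.
c = 2t² / 66154 = 2·821² / 66154 = 20.3779.

20.378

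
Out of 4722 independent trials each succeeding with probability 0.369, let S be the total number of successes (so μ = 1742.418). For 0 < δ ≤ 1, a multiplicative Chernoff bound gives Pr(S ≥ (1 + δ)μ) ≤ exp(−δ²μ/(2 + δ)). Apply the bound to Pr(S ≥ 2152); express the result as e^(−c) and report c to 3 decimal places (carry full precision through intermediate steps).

Write 2152 = (1 + δ)μ, so δ = 2152/1742.418 − 1 = 0.2350653…
Then the exponent is δ²μ/(2 + δ) = (2152 − μ)² / (μ·(2 + δ)) = 43.076376.

43.076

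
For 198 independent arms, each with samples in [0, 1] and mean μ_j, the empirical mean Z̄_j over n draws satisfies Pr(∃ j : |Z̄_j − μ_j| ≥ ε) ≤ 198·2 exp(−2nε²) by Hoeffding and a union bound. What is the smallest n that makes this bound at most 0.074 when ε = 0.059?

1234

Need 2·198·exp(−2nε²) ≤ 0.074, i.e. exp(−2nε²) ≤ 0.074/396.
So 2nε² ≥ ln(396/0.074) = 8.585104.
Hence n ≥ 8.585104/(2·0.059²) = 1233.138.
The smallest integer n is 1234.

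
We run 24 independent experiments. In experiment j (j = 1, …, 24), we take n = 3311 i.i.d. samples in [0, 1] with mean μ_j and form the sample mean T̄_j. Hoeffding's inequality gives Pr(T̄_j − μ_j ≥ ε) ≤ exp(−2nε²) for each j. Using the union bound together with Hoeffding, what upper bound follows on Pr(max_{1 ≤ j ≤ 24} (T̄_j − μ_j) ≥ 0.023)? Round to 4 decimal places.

Per-experiment Hoeffding bound: exp(−2·3311·0.023²) = exp(−3.50304) = 0.030106.
Union bound over 24 events: 24·0.030106 = 0.72254.

0.7225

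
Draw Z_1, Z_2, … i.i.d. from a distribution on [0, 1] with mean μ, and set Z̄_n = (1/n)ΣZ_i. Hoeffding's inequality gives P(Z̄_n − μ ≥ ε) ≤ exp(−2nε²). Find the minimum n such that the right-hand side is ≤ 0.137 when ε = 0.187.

29

Require exp(−2nε²) ≤ 0.137, i.e. 2nε² ≥ ln(1/0.137) = 1.987774.
So n ≥ 1.987774 / (2·0.187²) = 28.422.
The smallest integer n is 29.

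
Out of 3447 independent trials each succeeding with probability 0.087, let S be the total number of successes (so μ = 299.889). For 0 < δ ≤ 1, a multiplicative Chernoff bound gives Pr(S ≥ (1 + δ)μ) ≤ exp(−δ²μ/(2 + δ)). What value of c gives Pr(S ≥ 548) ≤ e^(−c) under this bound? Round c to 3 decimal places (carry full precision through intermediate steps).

72.603

Write 548 = (1 + δ)μ, so δ = 548/299.889 − 1 = 0.8273428…
Then the exponent is δ²μ/(2 + δ) = (548 − μ)² / (μ·(2 + δ)) = 72.602744.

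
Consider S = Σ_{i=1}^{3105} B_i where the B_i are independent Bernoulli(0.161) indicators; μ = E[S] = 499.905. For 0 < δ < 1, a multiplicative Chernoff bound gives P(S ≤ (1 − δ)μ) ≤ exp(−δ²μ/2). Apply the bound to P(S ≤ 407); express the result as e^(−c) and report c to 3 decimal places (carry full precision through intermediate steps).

8.633

Write 407 = (1 − δ)μ, so δ = 1 − 407/499.905 = 0.1858453…
Then the exponent is δ²μ/2 = (μ − 407)²/(2μ) = 8.632979.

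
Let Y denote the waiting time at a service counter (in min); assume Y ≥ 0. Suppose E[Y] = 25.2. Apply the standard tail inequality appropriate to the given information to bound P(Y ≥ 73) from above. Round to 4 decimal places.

0.3452

Only the mean of a non-negative variable is known, so Markov's inequality is the applicable tail bound.
Markov's inequality: for a non-negative random variable, P(Y ≥ a) ≤ E[Y]/a.
Here E[Y] = 25.2 and a = 73, so the bound is 25.2/73 = 0.3452.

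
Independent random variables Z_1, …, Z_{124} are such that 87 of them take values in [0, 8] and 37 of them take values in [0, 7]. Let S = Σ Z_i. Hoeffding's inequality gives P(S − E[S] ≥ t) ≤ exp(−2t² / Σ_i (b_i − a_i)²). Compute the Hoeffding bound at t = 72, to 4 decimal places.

Σ(b_i − a_i)² = 87·8² + 37·7² = 7381.
Exponent = 2·72² / 7381 = 1.40469.
Bound = exp(−1.40469) = 0.24544.

0.2454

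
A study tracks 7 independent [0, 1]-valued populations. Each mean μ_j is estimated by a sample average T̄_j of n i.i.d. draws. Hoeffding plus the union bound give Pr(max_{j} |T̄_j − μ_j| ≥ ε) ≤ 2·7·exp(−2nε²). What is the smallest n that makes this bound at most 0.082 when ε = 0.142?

Need 2·7·exp(−2nε²) ≤ 0.082, i.e. exp(−2nε²) ≤ 0.082/14.
So 2nε² ≥ ln(14/0.082) = 5.140093.
Hence n ≥ 5.140093/(2·0.142²) = 127.457.
The smallest integer n is 128.

128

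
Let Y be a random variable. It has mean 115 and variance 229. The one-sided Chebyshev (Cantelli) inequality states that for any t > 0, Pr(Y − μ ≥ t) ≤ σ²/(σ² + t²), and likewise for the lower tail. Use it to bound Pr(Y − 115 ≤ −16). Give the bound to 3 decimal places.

0.472

Here σ² = 229 and t = 16, so σ² + t² = 485.
Cantelli's bound: 229/485 = 0.4722.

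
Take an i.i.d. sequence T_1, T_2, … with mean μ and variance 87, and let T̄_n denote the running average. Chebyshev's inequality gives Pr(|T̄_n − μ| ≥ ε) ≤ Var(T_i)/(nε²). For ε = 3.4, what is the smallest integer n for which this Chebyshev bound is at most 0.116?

65

Require 87/(n·3.4²) ≤ 0.116, i.e. n ≥ 87/(0.116·3.4²) = 64.879.
The smallest integer n is 65.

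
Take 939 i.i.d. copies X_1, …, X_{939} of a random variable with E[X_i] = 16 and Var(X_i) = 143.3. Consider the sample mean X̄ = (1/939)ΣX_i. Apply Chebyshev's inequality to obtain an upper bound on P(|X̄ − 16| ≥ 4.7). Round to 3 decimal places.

Var(X̄) = Var(X_i)/n = 143.3/939 = 0.15261.
Chebyshev: P(|X̄ − 16| ≥ 4.7) ≤ Var(X̄)/(4.7)² = 143.3/(939·4.7²) = 0.0069.

0.007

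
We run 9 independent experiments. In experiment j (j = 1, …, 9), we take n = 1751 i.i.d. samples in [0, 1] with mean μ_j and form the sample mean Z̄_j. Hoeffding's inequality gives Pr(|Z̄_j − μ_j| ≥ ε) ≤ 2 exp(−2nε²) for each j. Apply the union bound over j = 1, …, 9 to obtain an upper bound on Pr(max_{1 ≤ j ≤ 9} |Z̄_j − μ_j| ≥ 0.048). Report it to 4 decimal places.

Per-experiment Hoeffding bound: 2·exp(−2·1751·0.048²) = 2·exp(−8.06861) = 0.00062644.
Union bound over 9 events: 9·0.00062644 = 0.00564.

0.0056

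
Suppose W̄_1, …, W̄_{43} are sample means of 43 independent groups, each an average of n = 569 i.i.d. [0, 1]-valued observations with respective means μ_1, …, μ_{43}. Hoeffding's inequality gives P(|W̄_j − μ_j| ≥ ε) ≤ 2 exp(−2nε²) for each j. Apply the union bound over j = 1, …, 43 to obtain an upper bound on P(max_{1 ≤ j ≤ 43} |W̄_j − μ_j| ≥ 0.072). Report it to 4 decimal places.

0.2357

Per-experiment Hoeffding bound: 2·exp(−2·569·0.072²) = 2·exp(−5.89939) = 0.0054822.
Union bound over 43 events: 43·0.0054822 = 0.23574.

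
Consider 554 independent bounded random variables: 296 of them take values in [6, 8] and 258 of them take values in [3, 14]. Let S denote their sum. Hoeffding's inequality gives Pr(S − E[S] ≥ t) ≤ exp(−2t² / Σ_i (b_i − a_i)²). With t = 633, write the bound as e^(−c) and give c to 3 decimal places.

24.732

Σ(b_i − a_i)² = 296·2² + 258·11² = 32402.
c = 2t² / 32402 = 2·633² / 32402 = 24.7324.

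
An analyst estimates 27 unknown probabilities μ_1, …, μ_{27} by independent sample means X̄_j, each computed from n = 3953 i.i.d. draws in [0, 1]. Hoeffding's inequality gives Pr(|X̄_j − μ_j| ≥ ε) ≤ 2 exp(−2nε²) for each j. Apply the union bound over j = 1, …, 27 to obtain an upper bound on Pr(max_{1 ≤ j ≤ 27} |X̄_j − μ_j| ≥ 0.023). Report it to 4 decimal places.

Per-experiment Hoeffding bound: 2·exp(−2·3953·0.023²) = 2·exp(−4.18227) = 0.030528.
Union bound over 27 events: 27·0.030528 = 0.82424.

0.8242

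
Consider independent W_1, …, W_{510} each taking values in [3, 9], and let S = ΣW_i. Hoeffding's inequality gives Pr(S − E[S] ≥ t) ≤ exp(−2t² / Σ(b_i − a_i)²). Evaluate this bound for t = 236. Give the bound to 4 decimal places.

0.0023

Σ(b_i − a_i)² = 510·(6)² = 18360.
Exponent = 2·236²/18360 = 6.0671.
Bound = exp(−6.0671) = 0.00232.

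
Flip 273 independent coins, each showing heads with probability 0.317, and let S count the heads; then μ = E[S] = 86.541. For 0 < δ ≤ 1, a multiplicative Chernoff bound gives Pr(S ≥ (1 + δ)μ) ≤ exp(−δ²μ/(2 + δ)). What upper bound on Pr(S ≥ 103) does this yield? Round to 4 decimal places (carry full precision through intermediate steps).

Write 103 = (1 + δ)μ, so δ = 103/86.541 − 1 = 0.1901873…
Then the exponent is δ²μ/(2 + δ) = (103 − μ)² / (μ·(2 + δ)) = 1.429235.
Bound = exp(−1.429235) = 0.23949.

0.2395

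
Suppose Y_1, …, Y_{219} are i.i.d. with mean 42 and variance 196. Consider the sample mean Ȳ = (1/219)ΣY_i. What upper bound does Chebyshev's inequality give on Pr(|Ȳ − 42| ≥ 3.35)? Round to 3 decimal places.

Var(Ȳ) = Var(Y_i)/n = 196/219 = 0.89498.
Chebyshev: Pr(|Ȳ − 42| ≥ 3.35) ≤ Var(Ȳ)/(3.35)² = 196/(219·3.35²) = 0.0797.

0.080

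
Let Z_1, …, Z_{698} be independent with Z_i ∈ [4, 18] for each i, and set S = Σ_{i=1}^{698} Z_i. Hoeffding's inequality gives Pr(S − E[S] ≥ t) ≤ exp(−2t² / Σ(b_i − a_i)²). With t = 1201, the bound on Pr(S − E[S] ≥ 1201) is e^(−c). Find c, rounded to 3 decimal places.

21.087

Σ(b_i − a_i)² = 698·(14)² = 136808.
c = 2t²/136808 = 2·1201²/136808 = 21.0865.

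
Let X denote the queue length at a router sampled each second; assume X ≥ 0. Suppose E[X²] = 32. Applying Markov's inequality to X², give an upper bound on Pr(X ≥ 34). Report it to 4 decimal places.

0.0277

Since X ≥ 0, the event {X ≥ 34} is the same as {X² ≥ 1156}.
Markov's inequality applied to X² gives Pr(X² ≥ 1156) ≤ E[X²]/1156 = 32/1156 = 0.0277.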